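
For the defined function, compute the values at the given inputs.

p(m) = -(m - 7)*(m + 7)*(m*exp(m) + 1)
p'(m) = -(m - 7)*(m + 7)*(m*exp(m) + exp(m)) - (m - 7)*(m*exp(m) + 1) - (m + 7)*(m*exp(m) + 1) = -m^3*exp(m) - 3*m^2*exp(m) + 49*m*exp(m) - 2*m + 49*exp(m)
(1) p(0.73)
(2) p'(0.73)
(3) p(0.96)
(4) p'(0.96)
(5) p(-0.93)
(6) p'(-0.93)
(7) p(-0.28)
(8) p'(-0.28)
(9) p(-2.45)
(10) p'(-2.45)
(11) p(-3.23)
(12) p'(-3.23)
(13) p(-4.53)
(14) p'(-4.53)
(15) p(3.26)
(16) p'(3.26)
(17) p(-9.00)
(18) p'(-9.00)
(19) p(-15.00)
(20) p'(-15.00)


(1) = 121.89
(2) = 170.32
(3) = 168.62
(4) = 239.38
(5) = 30.47
(6) = 2.51
(7) = 38.57
(8) = 27.06
(9) = 33.91
(10) = -1.52
(11) = 33.64
(12) = 2.23
(13) = 27.09
(14) = 7.53
(15) = 3297.01
(16) = 3698.02
(17) = -31.96
(18) = 18.01
(19) = -176.00
(20) = 30.00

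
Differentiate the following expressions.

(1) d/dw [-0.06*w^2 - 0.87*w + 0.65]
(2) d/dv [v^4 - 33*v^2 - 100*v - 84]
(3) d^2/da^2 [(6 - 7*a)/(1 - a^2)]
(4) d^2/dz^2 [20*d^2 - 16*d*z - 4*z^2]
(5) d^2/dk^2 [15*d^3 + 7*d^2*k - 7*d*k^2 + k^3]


(1) = -0.12*w - 0.87
(2) = 4*v^3 - 66*v - 100
(3) = 2*(4*a^2*(7*a - 6) + 3*(2 - 7*a)*(a^2 - 1))/(a^2 - 1)^3
(4) = -8
(5) = -14*d + 6*k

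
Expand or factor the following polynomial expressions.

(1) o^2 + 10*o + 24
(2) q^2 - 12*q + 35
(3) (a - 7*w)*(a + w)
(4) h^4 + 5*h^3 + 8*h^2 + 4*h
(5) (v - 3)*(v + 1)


(1) = (o + 4)*(o + 6)
(2) = (q - 7)*(q - 5)
(3) = a^2 - 6*a*w - 7*w^2
(4) = h*(h + 1)*(h + 2)^2
(5) = v^2 - 2*v - 3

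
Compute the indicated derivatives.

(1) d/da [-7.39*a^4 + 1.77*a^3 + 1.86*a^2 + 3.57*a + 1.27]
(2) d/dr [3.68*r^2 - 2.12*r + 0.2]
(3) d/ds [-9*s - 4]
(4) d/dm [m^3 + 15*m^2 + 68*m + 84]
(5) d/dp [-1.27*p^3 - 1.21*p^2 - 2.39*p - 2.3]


(1) = -29.56*a^3 + 5.31*a^2 + 3.72*a + 3.57
(2) = 7.36*r - 2.12
(3) = -9
(4) = 3*m^2 + 30*m + 68
(5) = -3.81*p^2 - 2.42*p - 2.39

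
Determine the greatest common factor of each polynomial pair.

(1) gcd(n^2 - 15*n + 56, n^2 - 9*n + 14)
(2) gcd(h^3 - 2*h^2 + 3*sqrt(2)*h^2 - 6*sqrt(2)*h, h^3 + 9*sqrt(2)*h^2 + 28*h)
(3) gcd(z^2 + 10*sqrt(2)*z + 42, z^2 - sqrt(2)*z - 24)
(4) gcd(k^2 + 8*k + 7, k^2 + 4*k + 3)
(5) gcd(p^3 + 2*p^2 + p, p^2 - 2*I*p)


(1) = gcd((n - 8)*(n - 7), (n - 7)*(n - 2)) = n - 7
(2) = h
(3) = gcd((z + 3*sqrt(2))*(z + 7*sqrt(2)), (z - 4*sqrt(2))*(z + 3*sqrt(2))) = z + 3*sqrt(2)
(4) = k + 1
(5) = p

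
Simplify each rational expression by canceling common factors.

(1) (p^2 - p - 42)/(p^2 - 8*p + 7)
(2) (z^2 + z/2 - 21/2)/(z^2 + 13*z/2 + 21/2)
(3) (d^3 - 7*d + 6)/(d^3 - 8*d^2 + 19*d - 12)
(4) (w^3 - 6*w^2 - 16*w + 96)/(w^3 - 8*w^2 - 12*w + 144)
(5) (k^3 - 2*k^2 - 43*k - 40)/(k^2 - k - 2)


(1) = (p + 6)/(p - 1)
(2) = (z - 3)/(z + 3)
(3) = (d^2 + d - 6)/(d^2 - 7*d + 12)
(4) = (w - 4)/(w - 6)
(5) = (k^2 - 3*k - 40)/(k - 2)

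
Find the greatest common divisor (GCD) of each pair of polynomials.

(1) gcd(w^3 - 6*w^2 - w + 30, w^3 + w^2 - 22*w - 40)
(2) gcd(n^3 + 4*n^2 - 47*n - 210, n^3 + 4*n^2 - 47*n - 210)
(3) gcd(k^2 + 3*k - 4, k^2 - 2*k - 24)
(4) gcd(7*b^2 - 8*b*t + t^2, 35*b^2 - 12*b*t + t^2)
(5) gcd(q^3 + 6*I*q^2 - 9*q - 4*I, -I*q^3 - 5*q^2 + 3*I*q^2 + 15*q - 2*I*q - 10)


(1) = gcd((w - 5)*(w - 3)*(w + 2), (w - 5)*(w + 2)*(w + 4)) = w^2 - 3*w - 10
(2) = n^3 + 4*n^2 - 47*n - 210
(3) = gcd((k - 1)*(k + 4), (k - 6)*(k + 4)) = k + 4
(4) = gcd((-7*b + t)*(-b + t), (-7*b + t)*(-5*b + t)) = -7*b + t
(5) = gcd((q + I)^2*(q + 4*I), (q - 2)*(q - 5*I)*(-I*q + I)) = 1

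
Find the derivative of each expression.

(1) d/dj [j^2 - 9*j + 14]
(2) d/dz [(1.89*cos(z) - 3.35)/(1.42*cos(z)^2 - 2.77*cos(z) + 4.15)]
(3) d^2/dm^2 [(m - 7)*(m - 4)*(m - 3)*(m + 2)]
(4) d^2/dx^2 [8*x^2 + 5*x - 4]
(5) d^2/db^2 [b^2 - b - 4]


(1) = 2*j - 9
(2) = (2.6838*cos(z)^2 - 9.514*cos(z) + 1.436)*sin(z)/(2.0164*cos(z)^4 - 7.8668*cos(z)^3 + 19.4589*cos(z)^2 - 22.991*cos(z) + 17.2225)
(3) = 12*m^2 - 72*m + 66
(4) = 16
(5) = 2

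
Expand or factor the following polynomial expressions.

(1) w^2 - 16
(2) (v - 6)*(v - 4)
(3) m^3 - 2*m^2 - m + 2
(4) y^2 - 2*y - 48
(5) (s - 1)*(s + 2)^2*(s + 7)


(1) = (w - 4)*(w + 4)
(2) = v^2 - 10*v + 24
(3) = (m - 2)*(m - 1)*(m + 1)
(4) = (y - 8)*(y + 6)
(5) = s^4 + 10*s^3 + 21*s^2 - 4*s - 28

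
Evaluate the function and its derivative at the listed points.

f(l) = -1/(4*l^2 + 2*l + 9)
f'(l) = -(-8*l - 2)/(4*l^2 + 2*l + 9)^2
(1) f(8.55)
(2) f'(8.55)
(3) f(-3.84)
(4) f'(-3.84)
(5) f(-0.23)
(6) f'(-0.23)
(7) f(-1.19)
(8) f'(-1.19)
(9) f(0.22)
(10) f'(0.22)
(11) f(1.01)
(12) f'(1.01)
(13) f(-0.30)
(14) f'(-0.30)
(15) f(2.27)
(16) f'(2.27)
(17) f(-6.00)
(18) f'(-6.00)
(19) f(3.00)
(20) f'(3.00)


(1) = -0.00
(2) = 0.00
(3) = -0.02
(4) = -0.01
(5) = -0.11
(6) = 0.00
(7) = -0.08
(8) = -0.05
(9) = -0.10
(10) = 0.04
(11) = -0.07
(12) = 0.04
(13) = -0.11
(14) = -0.01
(15) = -0.03
(16) = 0.02
(17) = -0.01
(18) = -0.00
(19) = -0.02
(20) = 0.01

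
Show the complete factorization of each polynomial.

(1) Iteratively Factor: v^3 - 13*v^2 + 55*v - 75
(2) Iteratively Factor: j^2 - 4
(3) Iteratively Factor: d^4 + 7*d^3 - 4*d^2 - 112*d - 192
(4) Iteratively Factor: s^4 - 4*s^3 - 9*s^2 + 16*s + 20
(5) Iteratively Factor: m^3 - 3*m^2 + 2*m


(1) = (v - 3)*(v^2 - 10*v + 25) = (v - 5)*(v - 3)*(v - 5)
(2) = (j - 2)*(j + 2)
(3) = (d - 4)*(d^3 + 11*d^2 + 40*d + 48) = (d - 4)*(d + 3)*(d^2 + 8*d + 16) = (d - 4)*(d + 3)*(d + 4)*(d + 4)
(4) = (s - 2)*(s^3 - 2*s^2 - 13*s - 10) = (s - 5)*(s - 2)*(s^2 + 3*s + 2) = (s - 5)*(s - 2)*(s + 2)*(s + 1)
(5) = (m - 1)*(m^2 - 2*m) = (m - 2)*(m - 1)*(m)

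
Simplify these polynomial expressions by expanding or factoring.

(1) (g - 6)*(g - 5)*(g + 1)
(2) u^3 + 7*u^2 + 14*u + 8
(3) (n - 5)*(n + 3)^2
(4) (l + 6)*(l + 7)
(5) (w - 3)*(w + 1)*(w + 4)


(1) = g^3 - 10*g^2 + 19*g + 30
(2) = (u + 1)*(u + 2)*(u + 4)
(3) = n^3 + n^2 - 21*n - 45
(4) = l^2 + 13*l + 42
(5) = w^3 + 2*w^2 - 11*w - 12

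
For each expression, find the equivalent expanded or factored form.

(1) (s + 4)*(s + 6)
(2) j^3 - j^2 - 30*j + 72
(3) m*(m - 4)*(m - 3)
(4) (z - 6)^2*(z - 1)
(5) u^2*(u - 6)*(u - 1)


(1) = s^2 + 10*s + 24
(2) = (j - 4)*(j - 3)*(j + 6)
(3) = m^3 - 7*m^2 + 12*m
(4) = z^3 - 13*z^2 + 48*z - 36
(5) = u^4 - 7*u^3 + 6*u^2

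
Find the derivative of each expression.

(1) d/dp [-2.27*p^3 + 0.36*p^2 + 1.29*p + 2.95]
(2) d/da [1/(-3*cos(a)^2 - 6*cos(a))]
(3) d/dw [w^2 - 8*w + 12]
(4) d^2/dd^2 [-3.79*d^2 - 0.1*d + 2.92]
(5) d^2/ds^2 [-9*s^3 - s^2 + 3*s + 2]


(1) = -6.81*p^2 + 0.72*p + 1.29
(2) = -(2*sin(a)/cos(a)^2 + 2*tan(a))/(3*(cos(a) + 2)^2)
(3) = 2*w - 8
(4) = -7.58000000000000
(5) = -54*s - 2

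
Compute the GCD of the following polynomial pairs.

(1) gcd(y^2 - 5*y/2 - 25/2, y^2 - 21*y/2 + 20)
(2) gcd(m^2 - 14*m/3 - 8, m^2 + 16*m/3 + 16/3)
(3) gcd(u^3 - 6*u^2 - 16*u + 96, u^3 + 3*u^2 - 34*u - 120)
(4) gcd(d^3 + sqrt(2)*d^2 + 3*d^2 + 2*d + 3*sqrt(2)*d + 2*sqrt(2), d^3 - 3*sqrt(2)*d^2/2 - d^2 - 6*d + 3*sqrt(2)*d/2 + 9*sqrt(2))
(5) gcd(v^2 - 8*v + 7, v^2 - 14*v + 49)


(1) = gcd((y - 5)*(y + 5/2), (y - 8)*(y - 5/2)) = 1
(2) = m + 4/3
(3) = gcd((u - 6)*(u - 4)*(u + 4), (u - 6)*(u + 4)*(u + 5)) = u^2 - 2*u - 24
(4) = d + 2
(5) = v - 7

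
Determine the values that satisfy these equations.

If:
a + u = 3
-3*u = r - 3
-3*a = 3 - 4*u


Then:
a = 9/7
r = -15/7
u = 12/7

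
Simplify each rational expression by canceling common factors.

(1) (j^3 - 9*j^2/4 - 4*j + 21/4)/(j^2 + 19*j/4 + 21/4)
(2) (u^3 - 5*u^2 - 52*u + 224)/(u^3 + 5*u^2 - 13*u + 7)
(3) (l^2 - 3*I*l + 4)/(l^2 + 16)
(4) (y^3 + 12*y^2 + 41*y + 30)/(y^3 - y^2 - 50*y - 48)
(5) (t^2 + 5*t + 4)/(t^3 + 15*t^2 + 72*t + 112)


(1) = (j^2 - 4*j + 3)/(j + 3)
(2) = (u^2 - 12*u + 32)/(u^2 - 2*u + 1)
(3) = (l + I)/(l + 4*I)
(4) = (y + 5)/(y - 8)
(5) = (t + 1)/(t^2 + 11*t + 28)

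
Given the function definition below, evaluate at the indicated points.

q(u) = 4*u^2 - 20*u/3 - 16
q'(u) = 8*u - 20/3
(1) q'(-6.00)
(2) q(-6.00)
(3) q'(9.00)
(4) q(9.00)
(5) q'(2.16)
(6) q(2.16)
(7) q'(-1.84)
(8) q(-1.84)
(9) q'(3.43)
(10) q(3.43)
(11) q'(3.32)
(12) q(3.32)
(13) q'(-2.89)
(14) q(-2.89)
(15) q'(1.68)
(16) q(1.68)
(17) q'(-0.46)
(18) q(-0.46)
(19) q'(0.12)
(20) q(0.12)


(1) = -54.67
(2) = 168.00
(3) = 65.33
(4) = 248.00
(5) = 10.61
(6) = -11.74
(7) = -21.39
(8) = 9.81
(9) = 20.77
(10) = 8.19
(11) = 19.89
(12) = 5.96
(13) = -29.79
(14) = 36.68
(15) = 6.77
(16) = -15.91
(17) = -10.35
(18) = -12.09
(19) = -5.71
(20) = -16.74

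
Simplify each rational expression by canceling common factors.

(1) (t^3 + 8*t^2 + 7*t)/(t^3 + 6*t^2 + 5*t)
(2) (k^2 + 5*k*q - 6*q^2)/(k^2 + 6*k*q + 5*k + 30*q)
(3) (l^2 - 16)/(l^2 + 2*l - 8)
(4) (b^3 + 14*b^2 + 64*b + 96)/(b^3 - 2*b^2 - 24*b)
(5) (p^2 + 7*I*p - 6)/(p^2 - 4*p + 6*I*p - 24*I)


(1) = (t + 7)/(t + 5)
(2) = (k - q)/(k + 5)
(3) = (l - 4)/(l - 2)
(4) = (b^2 + 10*b + 24)/(b^2 - 6*b)
(5) = (p + I)/(p - 4)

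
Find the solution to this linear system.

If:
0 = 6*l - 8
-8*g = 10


Then:
g = -5/4
l = 4/3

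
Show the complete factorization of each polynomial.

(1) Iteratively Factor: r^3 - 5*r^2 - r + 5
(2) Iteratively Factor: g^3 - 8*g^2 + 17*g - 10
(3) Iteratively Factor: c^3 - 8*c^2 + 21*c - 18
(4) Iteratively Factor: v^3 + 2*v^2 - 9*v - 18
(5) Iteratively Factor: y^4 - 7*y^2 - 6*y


(1) = (r - 5)*(r^2 - 1) = (r - 5)*(r + 1)*(r - 1)
(2) = (g - 1)*(g^2 - 7*g + 10) = (g - 5)*(g - 1)*(g - 2)
(3) = (c - 3)*(c^2 - 5*c + 6) = (c - 3)^2*(c - 2)
(4) = (v - 3)*(v^2 + 5*v + 6) = (v - 3)*(v + 3)*(v + 2)
(5) = (y + 2)*(y^3 - 2*y^2 - 3*y) = (y + 1)*(y + 2)*(y^2 - 3*y) = y*(y + 1)*(y + 2)*(y - 3)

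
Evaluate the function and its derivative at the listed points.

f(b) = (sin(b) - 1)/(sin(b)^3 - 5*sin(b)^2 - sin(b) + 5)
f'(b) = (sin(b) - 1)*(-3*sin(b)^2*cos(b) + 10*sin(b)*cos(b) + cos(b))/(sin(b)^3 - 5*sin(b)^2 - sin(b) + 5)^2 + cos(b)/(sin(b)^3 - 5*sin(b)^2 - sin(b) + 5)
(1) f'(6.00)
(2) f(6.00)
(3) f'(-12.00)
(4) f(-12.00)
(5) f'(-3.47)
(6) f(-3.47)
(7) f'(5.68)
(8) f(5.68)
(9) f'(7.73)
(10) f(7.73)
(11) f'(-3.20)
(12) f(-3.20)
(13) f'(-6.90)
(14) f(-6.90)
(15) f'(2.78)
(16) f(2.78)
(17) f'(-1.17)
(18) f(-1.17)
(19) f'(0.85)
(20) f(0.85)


(1) = 0.30
(2) = -0.26
(3) = 0.05
(4) = -0.15
(5) = -0.08
(6) = -0.16
(7) = 0.73
(8) = -0.42
(9) = 0.00
(10) = -0.13
(11) = -0.14
(12) = -0.19
(13) = 0.76
(14) = -0.43
(15) = -0.08
(16) = -0.16
(17) = 10.35
(18) = -2.13
(19) = 0.03
(20) = -0.13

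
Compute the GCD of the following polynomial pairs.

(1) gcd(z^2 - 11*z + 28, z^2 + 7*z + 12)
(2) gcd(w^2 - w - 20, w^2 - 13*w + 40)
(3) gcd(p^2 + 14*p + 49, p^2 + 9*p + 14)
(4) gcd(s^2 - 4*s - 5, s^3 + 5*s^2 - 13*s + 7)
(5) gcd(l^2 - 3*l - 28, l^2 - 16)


(1) = 1
(2) = w - 5
(3) = gcd((p + 7)^2, (p + 2)*(p + 7)) = p + 7
(4) = 1
(5) = l + 4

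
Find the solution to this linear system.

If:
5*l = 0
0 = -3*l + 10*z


Then:
l = 0
z = 0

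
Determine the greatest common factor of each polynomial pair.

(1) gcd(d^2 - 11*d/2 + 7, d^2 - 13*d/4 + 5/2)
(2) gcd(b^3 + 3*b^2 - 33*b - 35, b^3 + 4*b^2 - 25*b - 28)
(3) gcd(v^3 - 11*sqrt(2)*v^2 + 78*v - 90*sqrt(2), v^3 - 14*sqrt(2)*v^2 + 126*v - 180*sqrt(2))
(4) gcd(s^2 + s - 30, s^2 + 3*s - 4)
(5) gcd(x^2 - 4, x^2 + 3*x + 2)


(1) = d - 2
(2) = gcd((b - 5)*(b + 1)*(b + 7), (b - 4)*(b + 1)*(b + 7)) = b^2 + 8*b + 7
(3) = gcd((v - 5*sqrt(2))*(v - 3*sqrt(2))^2, (v - 6*sqrt(2))*(v - 5*sqrt(2))*(v - 3*sqrt(2))) = v^2 - 8*sqrt(2)*v + 30
(4) = gcd((s - 5)*(s + 6), (s - 1)*(s + 4)) = 1
(5) = x + 2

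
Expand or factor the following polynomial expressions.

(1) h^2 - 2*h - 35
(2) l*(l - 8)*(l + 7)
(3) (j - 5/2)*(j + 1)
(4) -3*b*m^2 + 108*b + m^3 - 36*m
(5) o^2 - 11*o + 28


(1) = (h - 7)*(h + 5)
(2) = l^3 - l^2 - 56*l
(3) = j^2 - 3*j/2 - 5/2
(4) = (-3*b + m)*(m - 6)*(m + 6)
(5) = (o - 7)*(o - 4)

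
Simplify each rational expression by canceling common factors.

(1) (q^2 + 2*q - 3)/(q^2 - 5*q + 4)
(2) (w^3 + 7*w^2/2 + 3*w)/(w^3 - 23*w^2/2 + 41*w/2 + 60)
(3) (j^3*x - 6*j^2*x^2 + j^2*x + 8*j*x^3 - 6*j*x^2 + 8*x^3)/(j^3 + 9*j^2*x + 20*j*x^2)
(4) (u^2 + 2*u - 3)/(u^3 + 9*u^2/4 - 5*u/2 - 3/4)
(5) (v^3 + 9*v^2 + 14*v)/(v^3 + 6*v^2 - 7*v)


(1) = (q + 3)/(q - 4)
(2) = (w^2 + 2*w)/(w^2 - 13*w + 40)
(3) = (j^3*x - 6*j^2*x^2 + j^2*x + 8*j*x^3 - 6*j*x^2 + 8*x^3)/(j^3 + 9*j^2*x + 20*j*x^2)
(4) = 4/(4*u + 1)
(5) = (v + 2)/(v - 1)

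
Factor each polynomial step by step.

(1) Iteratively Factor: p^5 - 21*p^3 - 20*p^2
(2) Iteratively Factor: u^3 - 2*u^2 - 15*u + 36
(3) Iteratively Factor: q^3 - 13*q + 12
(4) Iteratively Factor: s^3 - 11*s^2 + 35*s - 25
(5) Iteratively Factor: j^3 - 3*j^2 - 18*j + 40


(1) = (p - 5)*(p^4 + 5*p^3 + 4*p^2) = p*(p - 5)*(p^3 + 5*p^2 + 4*p) = p*(p - 5)*(p + 4)*(p^2 + p) = p*(p - 5)*(p + 1)*(p + 4)*(p)
(2) = (u + 4)*(u^2 - 6*u + 9) = (u - 3)*(u + 4)*(u - 3)
(3) = (q - 1)*(q^2 + q - 12) = (q - 3)*(q - 1)*(q + 4)
(4) = (s - 5)*(s^2 - 6*s + 5) = (s - 5)*(s - 1)*(s - 5)
(5) = (j + 4)*(j^2 - 7*j + 10) = (j - 2)*(j + 4)*(j - 5)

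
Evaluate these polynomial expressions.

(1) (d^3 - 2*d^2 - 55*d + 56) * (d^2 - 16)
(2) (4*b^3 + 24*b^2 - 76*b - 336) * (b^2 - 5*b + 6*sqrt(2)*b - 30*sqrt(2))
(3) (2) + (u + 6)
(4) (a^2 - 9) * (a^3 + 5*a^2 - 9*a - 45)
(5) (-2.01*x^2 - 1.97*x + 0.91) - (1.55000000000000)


(1) = d^5 - 2*d^4 - 71*d^3 + 88*d^2 + 880*d - 896
(2) = 4*b^5 + 4*b^4 + 24*sqrt(2)*b^4 - 196*b^3 + 24*sqrt(2)*b^3 - 1176*sqrt(2)*b^2 + 44*b^2 + 264*sqrt(2)*b + 1680*b + 10080*sqrt(2)
(3) = u + 8
(4) = a^5 + 5*a^4 - 18*a^3 - 90*a^2 + 81*a + 405
(5) = -2.01*x^2 - 1.97*x - 0.64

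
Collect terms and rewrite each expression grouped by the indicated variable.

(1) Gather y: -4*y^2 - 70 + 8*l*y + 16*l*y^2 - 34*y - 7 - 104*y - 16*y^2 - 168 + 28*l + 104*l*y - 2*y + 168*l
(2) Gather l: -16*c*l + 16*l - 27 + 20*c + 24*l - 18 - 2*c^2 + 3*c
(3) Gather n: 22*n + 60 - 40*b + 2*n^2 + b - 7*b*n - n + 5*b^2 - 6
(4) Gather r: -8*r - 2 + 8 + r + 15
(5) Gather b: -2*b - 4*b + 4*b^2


(1) = 196*l + y^2*(16*l - 20) + y*(112*l - 140) - 245
(2) = -2*c^2 + 23*c + l*(40 - 16*c) - 45
(3) = 5*b^2 - 39*b + 2*n^2 + n*(21 - 7*b) + 54
(4) = 21 - 7*r
(5) = 4*b^2 - 6*b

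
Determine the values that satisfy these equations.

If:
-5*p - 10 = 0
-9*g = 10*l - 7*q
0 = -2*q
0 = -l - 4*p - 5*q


Then:
g = -80/9
l = 8
p = -2
q = 0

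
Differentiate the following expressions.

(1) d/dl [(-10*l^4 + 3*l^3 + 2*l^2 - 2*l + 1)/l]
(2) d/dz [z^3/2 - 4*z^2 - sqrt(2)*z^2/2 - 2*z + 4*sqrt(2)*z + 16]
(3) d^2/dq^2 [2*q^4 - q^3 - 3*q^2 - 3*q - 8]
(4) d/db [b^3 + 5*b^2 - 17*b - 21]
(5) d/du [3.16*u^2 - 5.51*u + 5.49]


(1) = -30*l^2 + 6*l + 2 - 1/l^2
(2) = 3*z^2/2 - 8*z - sqrt(2)*z - 2 + 4*sqrt(2)
(3) = 24*q^2 - 6*q - 6
(4) = 3*b^2 + 10*b - 17
(5) = 6.32*u - 5.51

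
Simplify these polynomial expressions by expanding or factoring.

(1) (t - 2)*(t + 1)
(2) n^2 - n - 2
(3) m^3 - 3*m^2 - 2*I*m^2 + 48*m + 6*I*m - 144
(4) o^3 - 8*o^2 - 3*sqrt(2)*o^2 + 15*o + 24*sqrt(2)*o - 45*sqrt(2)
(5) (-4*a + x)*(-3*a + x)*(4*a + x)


(1) = t^2 - t - 2
(2) = (n - 2)*(n + 1)
(3) = (m - 3)*(m - 8*I)*(m + 6*I)
(4) = (o - 5)*(o - 3)*(o - 3*sqrt(2))
(5) = 48*a^3 - 16*a^2*x - 3*a*x^2 + x^3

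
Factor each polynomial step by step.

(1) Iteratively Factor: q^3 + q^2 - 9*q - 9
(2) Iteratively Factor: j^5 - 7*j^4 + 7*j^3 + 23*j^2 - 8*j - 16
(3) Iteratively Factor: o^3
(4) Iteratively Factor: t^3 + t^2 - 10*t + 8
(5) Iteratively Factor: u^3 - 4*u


(1) = (q + 3)*(q^2 - 2*q - 3) = (q + 1)*(q + 3)*(q - 3)
(2) = (j - 4)*(j^4 - 3*j^3 - 5*j^2 + 3*j + 4) = (j - 4)*(j + 1)*(j^3 - 4*j^2 - j + 4) = (j - 4)*(j + 1)^2*(j^2 - 5*j + 4) = (j - 4)^2*(j + 1)^2*(j - 1)
(3) = (o)*(o^2) = o^2*(o)
(4) = (t - 1)*(t^2 + 2*t - 8) = (t - 2)*(t - 1)*(t + 4)
(5) = (u + 2)*(u^2 - 2*u) = (u - 2)*(u + 2)*(u)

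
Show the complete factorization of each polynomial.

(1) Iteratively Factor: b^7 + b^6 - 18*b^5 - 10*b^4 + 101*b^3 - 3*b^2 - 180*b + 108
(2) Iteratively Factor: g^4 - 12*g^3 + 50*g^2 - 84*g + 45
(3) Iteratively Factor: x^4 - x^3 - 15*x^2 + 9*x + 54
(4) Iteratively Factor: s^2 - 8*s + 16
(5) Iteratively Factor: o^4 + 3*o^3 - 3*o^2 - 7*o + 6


(1) = (b + 3)*(b^6 - 2*b^5 - 12*b^4 + 26*b^3 + 23*b^2 - 72*b + 36) = (b - 1)*(b + 3)*(b^5 - b^4 - 13*b^3 + 13*b^2 + 36*b - 36) = (b - 1)*(b + 3)^2*(b^4 - 4*b^3 - b^2 + 16*b - 12) = (b - 1)*(b + 2)*(b + 3)^2*(b^3 - 6*b^2 + 11*b - 6) = (b - 1)^2*(b + 2)*(b + 3)^2*(b^2 - 5*b + 6) = (b - 2)*(b - 1)^2*(b + 2)*(b + 3)^2*(b - 3)
(2) = (g - 3)*(g^3 - 9*g^2 + 23*g - 15) = (g - 3)*(g - 1)*(g^2 - 8*g + 15) = (g - 5)*(g - 3)*(g - 1)*(g - 3)
(3) = (x + 3)*(x^3 - 4*x^2 - 3*x + 18) = (x - 3)*(x + 3)*(x^2 - x - 6) = (x - 3)^2*(x + 3)*(x + 2)
(4) = (s - 4)*(s - 4)
(5) = (o + 3)*(o^3 - 3*o + 2) = (o - 1)*(o + 3)*(o^2 + o - 2) = (o - 1)*(o + 2)*(o + 3)*(o - 1)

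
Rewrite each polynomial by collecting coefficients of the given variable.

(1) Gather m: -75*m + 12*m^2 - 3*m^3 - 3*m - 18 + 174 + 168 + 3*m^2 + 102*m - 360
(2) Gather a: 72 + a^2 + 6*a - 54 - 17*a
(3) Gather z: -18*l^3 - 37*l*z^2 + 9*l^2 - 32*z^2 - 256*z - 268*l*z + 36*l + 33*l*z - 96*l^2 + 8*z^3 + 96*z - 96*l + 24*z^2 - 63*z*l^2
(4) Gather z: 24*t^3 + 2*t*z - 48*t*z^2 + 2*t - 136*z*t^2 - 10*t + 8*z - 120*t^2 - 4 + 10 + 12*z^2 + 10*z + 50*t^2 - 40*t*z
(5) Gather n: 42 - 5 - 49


(1) = -3*m^3 + 15*m^2 + 24*m - 36
(2) = a^2 - 11*a + 18
(3) = -18*l^3 - 87*l^2 - 60*l + 8*z^3 + z^2*(-37*l - 8) + z*(-63*l^2 - 235*l - 160)
(4) = 24*t^3 - 70*t^2 - 8*t + z^2*(12 - 48*t) + z*(-136*t^2 - 38*t + 18) + 6
(5) = -12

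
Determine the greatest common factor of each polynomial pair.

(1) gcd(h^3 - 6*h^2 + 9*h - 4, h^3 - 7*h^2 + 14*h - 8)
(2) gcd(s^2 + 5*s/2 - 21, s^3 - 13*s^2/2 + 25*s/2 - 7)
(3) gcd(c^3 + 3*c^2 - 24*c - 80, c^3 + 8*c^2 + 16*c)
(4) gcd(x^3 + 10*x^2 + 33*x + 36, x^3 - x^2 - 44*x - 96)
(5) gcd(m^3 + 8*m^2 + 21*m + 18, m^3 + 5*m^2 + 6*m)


(1) = gcd((h - 4)*(h - 1)^2, (h - 4)*(h - 2)*(h - 1)) = h^2 - 5*h + 4
(2) = gcd((s - 7/2)*(s + 6), (s - 7/2)*(s - 2)*(s - 1)) = s - 7/2
(3) = gcd((c - 5)*(c + 4)^2, c*(c + 4)^2) = c^2 + 8*c + 16
(4) = gcd((x + 3)^2*(x + 4), (x - 8)*(x + 3)*(x + 4)) = x^2 + 7*x + 12
(5) = gcd((m + 2)*(m + 3)^2, m*(m + 2)*(m + 3)) = m^2 + 5*m + 6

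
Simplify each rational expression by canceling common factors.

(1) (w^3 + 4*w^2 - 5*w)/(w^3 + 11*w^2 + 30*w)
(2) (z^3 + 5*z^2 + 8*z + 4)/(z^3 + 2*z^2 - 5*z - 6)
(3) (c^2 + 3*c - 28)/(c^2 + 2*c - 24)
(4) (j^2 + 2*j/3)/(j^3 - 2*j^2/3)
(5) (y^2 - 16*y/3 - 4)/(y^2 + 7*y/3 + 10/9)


(1) = (w - 1)/(w + 6)
(2) = (z^2 + 4*z + 4)/(z^2 + z - 6)
(3) = (c + 7)/(c + 6)
(4) = (3*j + 2)/(3*j^2 - 2*j)
(5) = (3*y - 18)/(3*y + 5)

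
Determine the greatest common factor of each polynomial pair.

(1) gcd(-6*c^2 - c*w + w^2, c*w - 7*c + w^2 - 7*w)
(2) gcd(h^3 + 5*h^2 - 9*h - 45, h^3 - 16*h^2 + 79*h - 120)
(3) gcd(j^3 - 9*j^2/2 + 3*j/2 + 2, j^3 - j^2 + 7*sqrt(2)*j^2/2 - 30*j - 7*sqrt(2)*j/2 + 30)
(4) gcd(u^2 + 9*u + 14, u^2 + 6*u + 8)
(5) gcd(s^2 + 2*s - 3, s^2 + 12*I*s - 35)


(1) = 1
(2) = h - 3
(3) = j - 1
(4) = u + 2
(5) = gcd((s - 1)*(s + 3), (s + 5*I)*(s + 7*I)) = 1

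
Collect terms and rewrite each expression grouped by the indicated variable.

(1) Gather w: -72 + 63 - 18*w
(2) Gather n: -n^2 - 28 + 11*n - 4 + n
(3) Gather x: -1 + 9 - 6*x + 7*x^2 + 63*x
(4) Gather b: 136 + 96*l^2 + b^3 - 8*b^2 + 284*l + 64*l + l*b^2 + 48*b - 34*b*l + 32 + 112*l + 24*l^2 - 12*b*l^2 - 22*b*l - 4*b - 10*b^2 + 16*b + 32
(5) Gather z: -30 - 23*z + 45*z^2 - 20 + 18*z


(1) = -18*w - 9
(2) = -n^2 + 12*n - 32
(3) = 7*x^2 + 57*x + 8
(4) = b^3 + b^2*(l - 18) + b*(-12*l^2 - 56*l + 60) + 120*l^2 + 460*l + 200
(5) = 45*z^2 - 5*z - 50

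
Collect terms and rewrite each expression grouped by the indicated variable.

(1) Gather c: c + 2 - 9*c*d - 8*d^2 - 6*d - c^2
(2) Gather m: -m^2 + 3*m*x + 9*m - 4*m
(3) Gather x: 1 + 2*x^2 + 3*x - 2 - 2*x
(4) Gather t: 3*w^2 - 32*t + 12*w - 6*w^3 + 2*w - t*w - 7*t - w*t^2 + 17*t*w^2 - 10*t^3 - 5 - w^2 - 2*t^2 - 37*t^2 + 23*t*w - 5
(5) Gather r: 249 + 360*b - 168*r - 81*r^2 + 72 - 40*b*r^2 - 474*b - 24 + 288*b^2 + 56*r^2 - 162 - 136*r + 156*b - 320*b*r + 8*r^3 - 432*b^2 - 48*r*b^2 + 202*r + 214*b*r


(1) = -c^2 + c*(1 - 9*d) - 8*d^2 - 6*d + 2
(2) = -m^2 + m*(3*x + 5)
(3) = 2*x^2 + x - 1
(4) = -10*t^3 + t^2*(-w - 39) + t*(17*w^2 + 22*w - 39) - 6*w^3 + 2*w^2 + 14*w - 10
(5) = -144*b^2 + 42*b + 8*r^3 + r^2*(-40*b - 25) + r*(-48*b^2 - 106*b - 102) + 135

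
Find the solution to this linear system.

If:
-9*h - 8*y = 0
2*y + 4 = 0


Then:
h = 16/9
y = -2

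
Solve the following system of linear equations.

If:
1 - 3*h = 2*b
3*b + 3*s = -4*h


Then:
b = -9*s - 4
h = 6*s + 3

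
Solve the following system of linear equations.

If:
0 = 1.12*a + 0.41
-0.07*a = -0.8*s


Then:
a = -0.37
s = -0.03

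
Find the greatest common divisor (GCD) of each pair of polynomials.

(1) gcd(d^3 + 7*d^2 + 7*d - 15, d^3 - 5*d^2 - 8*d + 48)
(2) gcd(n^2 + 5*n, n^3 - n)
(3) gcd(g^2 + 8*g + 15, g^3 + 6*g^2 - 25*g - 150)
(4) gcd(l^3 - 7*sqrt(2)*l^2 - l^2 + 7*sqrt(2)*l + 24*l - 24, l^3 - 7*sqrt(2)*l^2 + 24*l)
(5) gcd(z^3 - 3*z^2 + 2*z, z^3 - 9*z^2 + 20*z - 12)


(1) = gcd((d - 1)*(d + 3)*(d + 5), (d - 4)^2*(d + 3)) = d + 3
(2) = gcd(n*(n + 5), n*(n - 1)*(n + 1)) = n
(3) = g + 5
(4) = gcd((l - 1)*(l - 4*sqrt(2))*(l - 3*sqrt(2)), l*(l - 4*sqrt(2))*(l - 3*sqrt(2))) = l^2 - 7*sqrt(2)*l + 24
(5) = z^2 - 3*z + 2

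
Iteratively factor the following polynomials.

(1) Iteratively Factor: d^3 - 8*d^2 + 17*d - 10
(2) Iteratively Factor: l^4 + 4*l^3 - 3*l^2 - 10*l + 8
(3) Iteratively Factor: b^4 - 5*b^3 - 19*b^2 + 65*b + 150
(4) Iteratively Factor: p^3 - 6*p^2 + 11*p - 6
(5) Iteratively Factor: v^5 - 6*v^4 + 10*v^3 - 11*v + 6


(1) = (d - 1)*(d^2 - 7*d + 10) = (d - 5)*(d - 1)*(d - 2)
(2) = (l - 1)*(l^3 + 5*l^2 + 2*l - 8) = (l - 1)*(l + 4)*(l^2 + l - 2) = (l - 1)^2*(l + 4)*(l + 2)
(3) = (b + 2)*(b^3 - 7*b^2 - 5*b + 75) = (b - 5)*(b + 2)*(b^2 - 2*b - 15) = (b - 5)*(b + 2)*(b + 3)*(b - 5)
(4) = (p - 2)*(p^2 - 4*p + 3) = (p - 2)*(p - 1)*(p - 3)
(5) = (v - 3)*(v^4 - 3*v^3 + v^2 + 3*v - 2) = (v - 3)*(v - 1)*(v^3 - 2*v^2 - v + 2) = (v - 3)*(v - 1)*(v + 1)*(v^2 - 3*v + 2) = (v - 3)*(v - 2)*(v - 1)*(v + 1)*(v - 1)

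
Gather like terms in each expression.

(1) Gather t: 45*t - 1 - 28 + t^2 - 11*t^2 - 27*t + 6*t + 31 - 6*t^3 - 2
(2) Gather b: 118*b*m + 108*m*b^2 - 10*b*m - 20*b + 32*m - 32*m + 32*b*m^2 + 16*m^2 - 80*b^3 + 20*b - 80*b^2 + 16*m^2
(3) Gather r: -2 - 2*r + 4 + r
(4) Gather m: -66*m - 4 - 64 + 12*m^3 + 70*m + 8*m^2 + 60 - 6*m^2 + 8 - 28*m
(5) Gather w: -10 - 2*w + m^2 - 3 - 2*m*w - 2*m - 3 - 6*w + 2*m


(1) = -6*t^3 - 10*t^2 + 24*t
(2) = -80*b^3 + b^2*(108*m - 80) + b*(32*m^2 + 108*m) + 32*m^2
(3) = 2 - r
(4) = 12*m^3 + 2*m^2 - 24*m
(5) = m^2 + w*(-2*m - 8) - 16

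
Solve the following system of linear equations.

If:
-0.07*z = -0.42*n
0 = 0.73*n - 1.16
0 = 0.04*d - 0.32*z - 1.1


Then:
d = 103.77
n = 1.59
z = 9.53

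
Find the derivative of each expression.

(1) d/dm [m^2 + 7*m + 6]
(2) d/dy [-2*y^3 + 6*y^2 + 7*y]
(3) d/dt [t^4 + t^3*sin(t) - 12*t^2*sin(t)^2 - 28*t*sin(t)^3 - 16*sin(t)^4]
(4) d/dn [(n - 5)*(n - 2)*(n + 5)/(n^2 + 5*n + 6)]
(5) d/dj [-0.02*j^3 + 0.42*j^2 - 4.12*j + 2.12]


(1) = 2*m + 7
(2) = -6*y^2 + 12*y + 7
(3) = t^3*cos(t) + 4*t^3 + 3*t^2*sin(t) - 12*t^2*sin(2*t) - 84*t*sin(t)^2*cos(t) - 24*t*sin(t)^2 - 64*sin(t)^3*cos(t) - 28*sin(t)^3
(4) = (n^4 + 10*n^3 + 33*n^2 - 124*n - 400)/(n^4 + 10*n^3 + 37*n^2 + 60*n + 36)
(5) = -0.06*j^2 + 0.84*j - 4.12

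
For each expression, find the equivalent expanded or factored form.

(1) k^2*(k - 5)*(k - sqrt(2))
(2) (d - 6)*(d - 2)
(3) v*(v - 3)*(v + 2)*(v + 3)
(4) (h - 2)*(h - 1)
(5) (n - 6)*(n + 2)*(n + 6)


(1) = k^4 - 5*k^3 - sqrt(2)*k^3 + 5*sqrt(2)*k^2
(2) = d^2 - 8*d + 12
(3) = v^4 + 2*v^3 - 9*v^2 - 18*v
(4) = h^2 - 3*h + 2
(5) = n^3 + 2*n^2 - 36*n - 72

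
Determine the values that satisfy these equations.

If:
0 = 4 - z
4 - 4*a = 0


Then:
a = 1
z = 4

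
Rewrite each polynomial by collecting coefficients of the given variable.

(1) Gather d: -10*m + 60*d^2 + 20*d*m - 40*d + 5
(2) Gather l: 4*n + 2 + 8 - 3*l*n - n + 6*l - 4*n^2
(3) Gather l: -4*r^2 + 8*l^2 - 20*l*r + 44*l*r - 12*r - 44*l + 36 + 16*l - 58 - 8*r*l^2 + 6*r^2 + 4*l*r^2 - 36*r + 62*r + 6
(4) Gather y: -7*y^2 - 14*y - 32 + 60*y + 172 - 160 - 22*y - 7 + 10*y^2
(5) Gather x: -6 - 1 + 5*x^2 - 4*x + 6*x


(1) = 60*d^2 + d*(20*m - 40) - 10*m + 5
(2) = l*(6 - 3*n) - 4*n^2 + 3*n + 10
(3) = l^2*(8 - 8*r) + l*(4*r^2 + 24*r - 28) + 2*r^2 + 14*r - 16
(4) = 3*y^2 + 24*y - 27
(5) = 5*x^2 + 2*x - 7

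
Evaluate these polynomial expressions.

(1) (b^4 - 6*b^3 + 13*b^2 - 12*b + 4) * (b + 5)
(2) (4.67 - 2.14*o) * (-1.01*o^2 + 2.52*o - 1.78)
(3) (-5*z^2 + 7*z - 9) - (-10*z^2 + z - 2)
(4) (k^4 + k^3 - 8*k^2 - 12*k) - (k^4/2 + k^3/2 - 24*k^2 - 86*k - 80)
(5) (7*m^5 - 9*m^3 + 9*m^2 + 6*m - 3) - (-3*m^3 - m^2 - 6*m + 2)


(1) = b^5 - b^4 - 17*b^3 + 53*b^2 - 56*b + 20
(2) = 2.1614*o^3 - 10.1095*o^2 + 15.5776*o - 8.3126
(3) = 5*z^2 + 6*z - 7
(4) = k^4/2 + k^3/2 + 16*k^2 + 74*k + 80
(5) = 7*m^5 - 6*m^3 + 10*m^2 + 12*m - 5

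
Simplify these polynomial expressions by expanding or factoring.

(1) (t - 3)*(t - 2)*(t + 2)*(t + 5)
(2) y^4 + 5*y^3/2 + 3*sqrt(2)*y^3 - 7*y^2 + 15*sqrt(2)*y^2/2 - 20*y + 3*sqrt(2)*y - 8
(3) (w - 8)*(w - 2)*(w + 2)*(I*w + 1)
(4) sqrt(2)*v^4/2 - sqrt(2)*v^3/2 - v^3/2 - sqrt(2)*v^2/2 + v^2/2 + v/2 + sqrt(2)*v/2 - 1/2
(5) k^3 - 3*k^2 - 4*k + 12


(1) = t^4 + 2*t^3 - 19*t^2 - 8*t + 60
(2) = (y + 1/2)*(y + 2)*(y - sqrt(2))*(y + 4*sqrt(2))
(3) = I*w^4 + w^3 - 8*I*w^3 - 8*w^2 - 4*I*w^2 - 4*w + 32*I*w + 32
(4) = (v - 1)^2*(v - sqrt(2)/2)*(sqrt(2)*v/2 + sqrt(2)/2)
(5) = (k - 3)*(k - 2)*(k + 2)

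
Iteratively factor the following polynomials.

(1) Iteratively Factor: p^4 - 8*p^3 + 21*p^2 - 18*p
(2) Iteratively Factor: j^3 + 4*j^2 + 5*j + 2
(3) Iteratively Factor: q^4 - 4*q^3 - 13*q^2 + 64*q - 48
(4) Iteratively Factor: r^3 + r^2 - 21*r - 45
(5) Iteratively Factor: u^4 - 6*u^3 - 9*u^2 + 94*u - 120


(1) = (p)*(p^3 - 8*p^2 + 21*p - 18) = p*(p - 2)*(p^2 - 6*p + 9) = p*(p - 3)*(p - 2)*(p - 3)
(2) = (j + 2)*(j^2 + 2*j + 1) = (j + 1)*(j + 2)*(j + 1)
(3) = (q + 4)*(q^3 - 8*q^2 + 19*q - 12) = (q - 4)*(q + 4)*(q^2 - 4*q + 3) = (q - 4)*(q - 3)*(q + 4)*(q - 1)
(4) = (r + 3)*(r^2 - 2*r - 15) = (r - 5)*(r + 3)*(r + 3)
(5) = (u - 3)*(u^3 - 3*u^2 - 18*u + 40) = (u - 5)*(u - 3)*(u^2 + 2*u - 8) = (u - 5)*(u - 3)*(u - 2)*(u + 4)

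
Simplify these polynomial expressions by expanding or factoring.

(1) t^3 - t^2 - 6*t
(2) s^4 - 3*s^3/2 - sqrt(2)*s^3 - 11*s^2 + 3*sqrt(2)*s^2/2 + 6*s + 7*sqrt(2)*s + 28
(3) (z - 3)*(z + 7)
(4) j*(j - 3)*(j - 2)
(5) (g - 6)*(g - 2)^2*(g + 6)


(1) = t*(t - 3)*(t + 2)
(2) = (s - 7/2)*(s + 2)*(s - 2*sqrt(2))*(s + sqrt(2))
(3) = z^2 + 4*z - 21
(4) = j^3 - 5*j^2 + 6*j
(5) = g^4 - 4*g^3 - 32*g^2 + 144*g - 144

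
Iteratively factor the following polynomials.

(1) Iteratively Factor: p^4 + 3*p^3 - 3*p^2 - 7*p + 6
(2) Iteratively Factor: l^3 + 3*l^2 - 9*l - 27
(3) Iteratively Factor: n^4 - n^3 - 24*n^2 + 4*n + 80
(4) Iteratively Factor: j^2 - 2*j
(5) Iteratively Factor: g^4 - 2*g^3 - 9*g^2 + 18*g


(1) = (p - 1)*(p^3 + 4*p^2 + p - 6) = (p - 1)*(p + 2)*(p^2 + 2*p - 3) = (p - 1)*(p + 2)*(p + 3)*(p - 1)
(2) = (l + 3)*(l^2 - 9) = (l - 3)*(l + 3)*(l + 3)
(3) = (n + 4)*(n^3 - 5*n^2 - 4*n + 20) = (n - 2)*(n + 4)*(n^2 - 3*n - 10) = (n - 2)*(n + 2)*(n + 4)*(n - 5)
(4) = (j - 2)*(j)
(5) = (g - 2)*(g^3 - 9*g) = (g - 3)*(g - 2)*(g^2 + 3*g) = (g - 3)*(g - 2)*(g + 3)*(g)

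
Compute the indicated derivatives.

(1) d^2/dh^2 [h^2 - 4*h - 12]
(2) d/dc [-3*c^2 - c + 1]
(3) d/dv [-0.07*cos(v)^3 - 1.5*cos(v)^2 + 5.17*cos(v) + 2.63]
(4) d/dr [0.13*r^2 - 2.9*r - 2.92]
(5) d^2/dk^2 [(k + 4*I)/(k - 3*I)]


(1) = 2
(2) = -6*c - 1
(3) = (0.21*cos(v)^2 + 3.0*cos(v) - 5.17)*sin(v)
(4) = 0.26*r - 2.9
(5) = 14*I/(k - 3*I)^3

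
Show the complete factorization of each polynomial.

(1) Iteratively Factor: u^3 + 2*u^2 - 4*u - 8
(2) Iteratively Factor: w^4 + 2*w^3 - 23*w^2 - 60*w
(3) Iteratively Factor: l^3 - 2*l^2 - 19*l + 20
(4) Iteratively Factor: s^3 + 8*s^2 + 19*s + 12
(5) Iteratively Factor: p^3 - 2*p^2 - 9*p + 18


(1) = (u + 2)*(u^2 - 4) = (u - 2)*(u + 2)*(u + 2)
(2) = (w - 5)*(w^3 + 7*w^2 + 12*w) = w*(w - 5)*(w^2 + 7*w + 12) = w*(w - 5)*(w + 4)*(w + 3)
(3) = (l - 5)*(l^2 + 3*l - 4) = (l - 5)*(l - 1)*(l + 4)
(4) = (s + 3)*(s^2 + 5*s + 4) = (s + 3)*(s + 4)*(s + 1)
(5) = (p - 2)*(p^2 - 9) = (p - 3)*(p - 2)*(p + 3)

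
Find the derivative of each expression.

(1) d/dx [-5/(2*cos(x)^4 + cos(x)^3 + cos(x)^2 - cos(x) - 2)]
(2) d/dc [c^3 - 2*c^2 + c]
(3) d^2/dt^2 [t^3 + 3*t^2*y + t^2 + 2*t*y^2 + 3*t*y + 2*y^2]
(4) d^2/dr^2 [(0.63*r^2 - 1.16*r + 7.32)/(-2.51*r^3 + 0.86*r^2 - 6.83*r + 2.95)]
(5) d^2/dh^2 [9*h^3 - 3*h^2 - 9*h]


(1) = 5*(-8*cos(x)^3 - 3*cos(x)^2 - 2*cos(x) + 1)*sin(x)/(2*cos(x)^4 + cos(x)^3 + cos(x)^2 - cos(x) - 2)^2
(2) = 3*c^2 - 4*c + 1
(3) = 6*t + 6*y + 2
(4) = (-7.938126*r^6 + 43.848696*r^5 - 503.622966*r^4 + 142.04997*r^3 - 672.756468*r^2 - 84.885864*r - 610.018846)/(15.813251*r^9 - 16.254258*r^8 + 134.658237*r^7 - 144.851369*r^6 + 404.627841*r^5 - 430.336032*r^4 + 488.108072*r^3 - 435.295215*r^2 + 178.314225*r - 25.672375)
(5) = 54*h - 6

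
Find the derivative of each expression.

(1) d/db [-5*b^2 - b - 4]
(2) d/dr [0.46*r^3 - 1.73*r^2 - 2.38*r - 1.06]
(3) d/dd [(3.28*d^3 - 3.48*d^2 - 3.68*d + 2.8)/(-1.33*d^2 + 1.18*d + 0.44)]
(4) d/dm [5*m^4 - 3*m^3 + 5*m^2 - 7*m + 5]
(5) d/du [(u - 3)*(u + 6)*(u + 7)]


(1) = -10*b - 1
(2) = 1.38*r^2 - 3.46*r - 2.38
(3) = (-4.3624*d^4 + 7.7408*d^3 - 4.6712*d^2 + 4.3856*d - 4.9232)/(1.7689*d^4 - 3.1388*d^3 + 0.222*d^2 + 1.0384*d + 0.1936)
(4) = 20*m^3 - 9*m^2 + 10*m - 7
(5) = 3*u^2 + 20*u + 3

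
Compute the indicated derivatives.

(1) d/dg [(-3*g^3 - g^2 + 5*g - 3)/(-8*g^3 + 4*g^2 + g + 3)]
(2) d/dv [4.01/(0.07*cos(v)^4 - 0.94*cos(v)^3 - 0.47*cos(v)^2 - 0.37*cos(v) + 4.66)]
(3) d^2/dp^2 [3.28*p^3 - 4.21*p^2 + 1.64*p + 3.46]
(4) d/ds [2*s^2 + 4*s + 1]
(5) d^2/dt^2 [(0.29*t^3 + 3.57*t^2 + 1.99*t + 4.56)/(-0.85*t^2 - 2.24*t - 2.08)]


(1) = 2*(-10*g^4 + 37*g^3 - 60*g^2 + 9*g + 9)/(64*g^6 - 64*g^5 - 40*g^3 + 25*g^2 + 6*g + 9)
(2) = (1.1228*cos(v)^3 - 11.3082*cos(v)^2 - 3.7694*cos(v) - 1.4837)*sin(v)/(-0.07*cos(v)^4 + 0.94*cos(v)^3 + 0.47*cos(v)^2 + 0.37*cos(v) - 4.66)^2
(3) = 19.68*p - 8.42
(4) = 4*s + 4
(5) = (8.834242*t^3 + 9.995952*t^2 - 38.511456*t - 41.983232)/(0.614125*t^6 + 4.8552*t^5 + 17.30328*t^4 + 35.001344*t^3 + 42.342144*t^2 + 29.073408*t + 8.998912)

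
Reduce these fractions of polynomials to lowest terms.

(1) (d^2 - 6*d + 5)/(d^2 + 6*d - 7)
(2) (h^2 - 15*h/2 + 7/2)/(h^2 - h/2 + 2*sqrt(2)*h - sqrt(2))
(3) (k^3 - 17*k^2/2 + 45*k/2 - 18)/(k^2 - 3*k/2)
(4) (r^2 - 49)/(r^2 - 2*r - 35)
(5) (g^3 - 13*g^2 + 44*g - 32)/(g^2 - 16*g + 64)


(1) = (d - 5)/(d + 7)
(2) = (4*h - 28)/(4*h + 8*sqrt(2))
(3) = (k^2 - 7*k + 12)/k
(4) = (r + 7)/(r + 5)
(5) = (g^2 - 5*g + 4)/(g - 8)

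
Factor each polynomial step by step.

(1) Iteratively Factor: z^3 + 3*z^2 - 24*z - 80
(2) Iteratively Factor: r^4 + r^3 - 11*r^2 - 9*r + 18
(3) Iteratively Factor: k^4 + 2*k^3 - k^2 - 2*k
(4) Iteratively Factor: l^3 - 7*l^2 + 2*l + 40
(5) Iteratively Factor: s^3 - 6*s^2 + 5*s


(1) = (z + 4)*(z^2 - z - 20) = (z - 5)*(z + 4)*(z + 4)
(2) = (r + 2)*(r^3 - r^2 - 9*r + 9) = (r - 1)*(r + 2)*(r^2 - 9) = (r - 3)*(r - 1)*(r + 2)*(r + 3)
(3) = (k + 1)*(k^3 + k^2 - 2*k) = k*(k + 1)*(k^2 + k - 2) = k*(k - 1)*(k + 1)*(k + 2)
(4) = (l - 5)*(l^2 - 2*l - 8) = (l - 5)*(l - 4)*(l + 2)
(5) = (s - 5)*(s^2 - s) = s*(s - 5)*(s - 1)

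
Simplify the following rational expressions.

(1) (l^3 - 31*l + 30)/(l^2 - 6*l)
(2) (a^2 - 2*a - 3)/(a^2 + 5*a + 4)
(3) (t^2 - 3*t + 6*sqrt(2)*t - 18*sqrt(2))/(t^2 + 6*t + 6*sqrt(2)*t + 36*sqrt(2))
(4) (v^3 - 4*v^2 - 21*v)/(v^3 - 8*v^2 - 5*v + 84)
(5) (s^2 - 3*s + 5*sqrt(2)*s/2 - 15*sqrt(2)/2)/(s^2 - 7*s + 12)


(1) = (l^3 - 31*l + 30)/(l^2 - 6*l)
(2) = (a - 3)/(a + 4)
(3) = (t - 3)/(t + 6)
(4) = v/(v - 4)
(5) = (2*s + 5*sqrt(2))/(2*s - 8)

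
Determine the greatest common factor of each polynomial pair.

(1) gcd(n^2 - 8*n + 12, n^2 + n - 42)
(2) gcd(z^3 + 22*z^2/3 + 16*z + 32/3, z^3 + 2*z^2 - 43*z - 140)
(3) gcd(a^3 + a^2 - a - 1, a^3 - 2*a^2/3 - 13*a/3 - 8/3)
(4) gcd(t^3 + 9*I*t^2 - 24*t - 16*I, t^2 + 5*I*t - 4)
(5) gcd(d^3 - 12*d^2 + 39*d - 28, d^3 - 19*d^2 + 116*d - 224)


(1) = gcd((n - 6)*(n - 2), (n - 6)*(n + 7)) = n - 6
(2) = z + 4
(3) = gcd((a - 1)*(a + 1)^2, (a - 8/3)*(a + 1)^2) = a^2 + 2*a + 1
(4) = t^2 + 5*I*t - 4
(5) = gcd((d - 7)*(d - 4)*(d - 1), (d - 8)*(d - 7)*(d - 4)) = d^2 - 11*d + 28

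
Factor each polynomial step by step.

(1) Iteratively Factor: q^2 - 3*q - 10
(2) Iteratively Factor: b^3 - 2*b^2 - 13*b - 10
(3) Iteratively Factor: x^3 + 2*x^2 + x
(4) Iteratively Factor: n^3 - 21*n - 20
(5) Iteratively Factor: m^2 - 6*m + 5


(1) = (q + 2)*(q - 5)
(2) = (b + 1)*(b^2 - 3*b - 10) = (b + 1)*(b + 2)*(b - 5)
(3) = (x + 1)*(x^2 + x) = (x + 1)^2*(x)
(4) = (n - 5)*(n^2 + 5*n + 4) = (n - 5)*(n + 4)*(n + 1)
(5) = (m - 1)*(m - 5)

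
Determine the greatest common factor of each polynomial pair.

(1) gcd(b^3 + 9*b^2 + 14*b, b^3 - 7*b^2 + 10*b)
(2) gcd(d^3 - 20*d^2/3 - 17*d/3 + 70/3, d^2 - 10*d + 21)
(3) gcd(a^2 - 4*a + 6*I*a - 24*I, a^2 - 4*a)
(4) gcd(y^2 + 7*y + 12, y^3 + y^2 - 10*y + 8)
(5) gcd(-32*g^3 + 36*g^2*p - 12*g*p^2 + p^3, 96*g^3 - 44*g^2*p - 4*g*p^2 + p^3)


(1) = b
(2) = d - 7
(3) = gcd((a - 4)*(a + 6*I), a*(a - 4)) = a - 4
(4) = y + 4
(5) = 16*g^2 - 10*g*p + p^2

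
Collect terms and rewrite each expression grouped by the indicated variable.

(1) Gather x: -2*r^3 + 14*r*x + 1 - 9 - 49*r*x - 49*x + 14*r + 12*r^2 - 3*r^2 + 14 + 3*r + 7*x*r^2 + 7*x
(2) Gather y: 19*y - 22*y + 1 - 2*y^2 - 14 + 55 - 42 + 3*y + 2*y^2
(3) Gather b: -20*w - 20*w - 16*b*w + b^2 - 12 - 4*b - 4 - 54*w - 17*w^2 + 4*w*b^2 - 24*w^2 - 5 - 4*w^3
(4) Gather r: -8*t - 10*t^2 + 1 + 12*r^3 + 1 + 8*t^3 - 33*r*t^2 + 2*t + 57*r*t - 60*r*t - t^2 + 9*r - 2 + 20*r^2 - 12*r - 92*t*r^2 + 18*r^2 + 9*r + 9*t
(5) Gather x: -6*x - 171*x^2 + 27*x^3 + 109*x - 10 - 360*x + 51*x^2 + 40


(1) = -2*r^3 + 9*r^2 + 17*r + x*(7*r^2 - 35*r - 42) + 6
(2) = 0
(3) = b^2*(4*w + 1) + b*(-16*w - 4) - 4*w^3 - 41*w^2 - 94*w - 21
(4) = 12*r^3 + r^2*(38 - 92*t) + r*(-33*t^2 - 3*t + 6) + 8*t^3 - 11*t^2 + 3*t
(5) = 27*x^3 - 120*x^2 - 257*x + 30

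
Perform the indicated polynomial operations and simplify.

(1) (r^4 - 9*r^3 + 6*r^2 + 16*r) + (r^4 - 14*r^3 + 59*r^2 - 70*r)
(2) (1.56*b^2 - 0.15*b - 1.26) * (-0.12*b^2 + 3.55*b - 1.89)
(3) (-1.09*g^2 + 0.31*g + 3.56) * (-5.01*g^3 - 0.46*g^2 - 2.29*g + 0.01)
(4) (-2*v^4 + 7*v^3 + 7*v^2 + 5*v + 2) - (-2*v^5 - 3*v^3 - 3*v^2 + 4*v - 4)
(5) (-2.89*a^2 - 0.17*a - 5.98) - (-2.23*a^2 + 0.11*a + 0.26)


(1) = 2*r^4 - 23*r^3 + 65*r^2 - 54*r
(2) = -0.1872*b^4 + 5.556*b^3 - 3.3297*b^2 - 4.1895*b + 2.3814
(3) = 5.4609*g^5 - 1.0517*g^4 - 15.4821*g^3 - 2.3584*g^2 - 8.1493*g + 0.0356
(4) = 2*v^5 - 2*v^4 + 10*v^3 + 10*v^2 + v + 6
(5) = -0.66*a^2 - 0.28*a - 6.24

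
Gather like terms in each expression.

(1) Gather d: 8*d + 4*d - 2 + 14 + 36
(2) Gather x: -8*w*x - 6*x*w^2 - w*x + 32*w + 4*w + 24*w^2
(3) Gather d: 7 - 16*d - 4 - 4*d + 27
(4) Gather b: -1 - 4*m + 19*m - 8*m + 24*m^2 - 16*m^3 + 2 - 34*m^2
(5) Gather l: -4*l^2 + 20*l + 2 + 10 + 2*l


(1) = 12*d + 48
(2) = 24*w^2 + 36*w + x*(-6*w^2 - 9*w)
(3) = 30 - 20*d
(4) = -16*m^3 - 10*m^2 + 7*m + 1
(5) = -4*l^2 + 22*l + 12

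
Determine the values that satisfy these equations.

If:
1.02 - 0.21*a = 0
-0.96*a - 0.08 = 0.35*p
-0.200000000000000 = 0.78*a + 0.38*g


Then:
a = 4.86
g = -10.50
p = -13.55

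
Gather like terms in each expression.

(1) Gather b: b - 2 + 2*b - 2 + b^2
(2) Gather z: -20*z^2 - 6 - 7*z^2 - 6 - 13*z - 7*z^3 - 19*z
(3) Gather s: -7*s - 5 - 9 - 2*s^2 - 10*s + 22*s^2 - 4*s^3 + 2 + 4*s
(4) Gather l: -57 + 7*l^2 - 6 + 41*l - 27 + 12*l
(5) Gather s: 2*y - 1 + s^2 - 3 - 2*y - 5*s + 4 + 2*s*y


(1) = b^2 + 3*b - 4
(2) = -7*z^3 - 27*z^2 - 32*z - 12
(3) = -4*s^3 + 20*s^2 - 13*s - 12
(4) = 7*l^2 + 53*l - 90
(5) = s^2 + s*(2*y - 5)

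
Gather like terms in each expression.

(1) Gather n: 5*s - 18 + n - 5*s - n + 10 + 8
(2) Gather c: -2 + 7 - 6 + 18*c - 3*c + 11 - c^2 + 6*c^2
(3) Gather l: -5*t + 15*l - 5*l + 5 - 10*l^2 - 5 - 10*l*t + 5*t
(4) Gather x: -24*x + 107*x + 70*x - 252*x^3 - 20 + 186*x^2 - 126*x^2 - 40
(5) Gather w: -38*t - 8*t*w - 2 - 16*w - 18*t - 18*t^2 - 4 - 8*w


(1) = 0
(2) = 5*c^2 + 15*c + 10
(3) = -10*l^2 + l*(10 - 10*t)
(4) = -252*x^3 + 60*x^2 + 153*x - 60
(5) = -18*t^2 - 56*t + w*(-8*t - 24) - 6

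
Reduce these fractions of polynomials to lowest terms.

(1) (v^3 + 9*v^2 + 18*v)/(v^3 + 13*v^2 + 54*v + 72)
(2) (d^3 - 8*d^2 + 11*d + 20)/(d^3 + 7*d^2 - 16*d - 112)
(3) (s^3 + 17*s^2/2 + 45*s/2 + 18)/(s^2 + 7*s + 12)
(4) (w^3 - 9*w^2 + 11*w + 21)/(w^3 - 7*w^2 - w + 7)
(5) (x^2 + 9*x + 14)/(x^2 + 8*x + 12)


(1) = v/(v + 4)
(2) = (d^2 - 4*d - 5)/(d^2 + 11*d + 28)
(3) = s + 3/2
(4) = (w - 3)/(w - 1)
(5) = (x + 7)/(x + 6)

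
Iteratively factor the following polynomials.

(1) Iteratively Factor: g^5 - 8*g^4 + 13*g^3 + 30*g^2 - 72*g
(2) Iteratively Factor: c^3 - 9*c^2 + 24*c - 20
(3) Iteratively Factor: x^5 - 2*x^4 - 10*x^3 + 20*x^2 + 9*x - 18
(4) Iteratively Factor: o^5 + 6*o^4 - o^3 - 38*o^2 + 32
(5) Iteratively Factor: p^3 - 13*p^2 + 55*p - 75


(1) = (g)*(g^4 - 8*g^3 + 13*g^2 + 30*g - 72) = g*(g - 4)*(g^3 - 4*g^2 - 3*g + 18) = g*(g - 4)*(g - 3)*(g^2 - g - 6) = g*(g - 4)*(g - 3)*(g + 2)*(g - 3)
(2) = (c - 5)*(c^2 - 4*c + 4) = (c - 5)*(c - 2)*(c - 2)
(3) = (x - 1)*(x^4 - x^3 - 11*x^2 + 9*x + 18) = (x - 3)*(x - 1)*(x^3 + 2*x^2 - 5*x - 6) = (x - 3)*(x - 1)*(x + 1)*(x^2 + x - 6) = (x - 3)*(x - 1)*(x + 1)*(x + 3)*(x - 2)
(4) = (o + 4)*(o^4 + 2*o^3 - 9*o^2 - 2*o + 8) = (o - 1)*(o + 4)*(o^3 + 3*o^2 - 6*o - 8) = (o - 2)*(o - 1)*(o + 4)*(o^2 + 5*o + 4) = (o - 2)*(o - 1)*(o + 4)^2*(o + 1)
(5) = (p - 5)*(p^2 - 8*p + 15) = (p - 5)*(p - 3)*(p - 5)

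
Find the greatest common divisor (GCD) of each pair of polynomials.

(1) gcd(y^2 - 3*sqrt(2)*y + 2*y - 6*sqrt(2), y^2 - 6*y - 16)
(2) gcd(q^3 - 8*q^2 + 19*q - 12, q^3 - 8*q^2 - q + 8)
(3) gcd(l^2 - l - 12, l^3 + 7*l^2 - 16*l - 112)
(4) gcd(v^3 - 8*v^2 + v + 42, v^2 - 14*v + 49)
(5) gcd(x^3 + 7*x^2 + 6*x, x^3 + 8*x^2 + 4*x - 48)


(1) = gcd((y + 2)*(y - 3*sqrt(2)), (y - 8)*(y + 2)) = y + 2
(2) = gcd((q - 4)*(q - 3)*(q - 1), (q - 8)*(q - 1)*(q + 1)) = q - 1
(3) = l - 4
(4) = gcd((v - 7)*(v - 3)*(v + 2), (v - 7)^2) = v - 7
(5) = gcd(x*(x + 1)*(x + 6), (x - 2)*(x + 4)*(x + 6)) = x + 6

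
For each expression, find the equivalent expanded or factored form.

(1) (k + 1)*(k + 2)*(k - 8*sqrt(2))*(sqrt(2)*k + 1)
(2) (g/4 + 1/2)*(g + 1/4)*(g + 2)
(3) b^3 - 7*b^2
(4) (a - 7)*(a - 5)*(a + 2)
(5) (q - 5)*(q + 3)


(1) = sqrt(2)*k^4 - 15*k^3 + 3*sqrt(2)*k^3 - 45*k^2 - 6*sqrt(2)*k^2 - 24*sqrt(2)*k - 30*k - 16*sqrt(2)
(2) = g^3/4 + 17*g^2/16 + 5*g/4 + 1/4
(3) = b^2*(b - 7)
(4) = a^3 - 10*a^2 + 11*a + 70
(5) = q^2 - 2*q - 15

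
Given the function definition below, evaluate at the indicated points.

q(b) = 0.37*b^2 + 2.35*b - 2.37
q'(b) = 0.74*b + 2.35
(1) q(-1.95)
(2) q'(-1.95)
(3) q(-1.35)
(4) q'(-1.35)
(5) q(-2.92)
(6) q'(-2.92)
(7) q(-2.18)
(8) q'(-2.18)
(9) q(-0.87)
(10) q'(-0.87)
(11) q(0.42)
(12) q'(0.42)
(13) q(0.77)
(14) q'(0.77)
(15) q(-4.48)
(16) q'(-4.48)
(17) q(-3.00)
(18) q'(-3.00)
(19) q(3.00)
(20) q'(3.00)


(1) = -5.55
(2) = 0.91
(3) = -4.87
(4) = 1.35
(5) = -6.08
(6) = 0.19
(7) = -5.73
(8) = 0.74
(9) = -4.13
(10) = 1.71
(11) = -1.32
(12) = 2.66
(13) = -0.34
(14) = 2.92
(15) = -5.47
(16) = -0.97
(17) = -6.09
(18) = 0.13
(19) = 8.01
(20) = 4.57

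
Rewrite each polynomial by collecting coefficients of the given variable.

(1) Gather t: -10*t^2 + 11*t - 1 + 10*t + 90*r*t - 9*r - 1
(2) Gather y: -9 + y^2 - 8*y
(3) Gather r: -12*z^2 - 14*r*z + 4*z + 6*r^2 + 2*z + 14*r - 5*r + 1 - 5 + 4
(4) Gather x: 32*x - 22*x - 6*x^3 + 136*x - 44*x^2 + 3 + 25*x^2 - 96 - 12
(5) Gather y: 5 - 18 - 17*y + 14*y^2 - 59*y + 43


(1) = -9*r - 10*t^2 + t*(90*r + 21) - 2
(2) = y^2 - 8*y - 9
(3) = 6*r^2 + r*(9 - 14*z) - 12*z^2 + 6*z
(4) = -6*x^3 - 19*x^2 + 146*x - 105
(5) = 14*y^2 - 76*y + 30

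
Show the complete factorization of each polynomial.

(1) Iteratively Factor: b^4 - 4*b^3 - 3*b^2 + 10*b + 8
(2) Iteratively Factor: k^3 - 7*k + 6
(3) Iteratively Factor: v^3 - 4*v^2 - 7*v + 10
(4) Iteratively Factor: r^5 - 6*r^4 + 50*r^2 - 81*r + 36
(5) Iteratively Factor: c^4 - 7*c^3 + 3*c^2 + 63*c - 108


(1) = (b - 2)*(b^3 - 2*b^2 - 7*b - 4) = (b - 2)*(b + 1)*(b^2 - 3*b - 4) = (b - 4)*(b - 2)*(b + 1)*(b + 1)
(2) = (k - 2)*(k^2 + 2*k - 3) = (k - 2)*(k - 1)*(k + 3)
(3) = (v + 2)*(v^2 - 6*v + 5) = (v - 5)*(v + 2)*(v - 1)
(4) = (r - 4)*(r^4 - 2*r^3 - 8*r^2 + 18*r - 9) = (r - 4)*(r - 1)*(r^3 - r^2 - 9*r + 9) = (r - 4)*(r - 3)*(r - 1)*(r^2 + 2*r - 3) = (r - 4)*(r - 3)*(r - 1)^2*(r + 3)
(5) = (c - 3)*(c^3 - 4*c^2 - 9*c + 36) = (c - 3)*(c + 3)*(c^2 - 7*c + 12) = (c - 4)*(c - 3)*(c + 3)*(c - 3)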